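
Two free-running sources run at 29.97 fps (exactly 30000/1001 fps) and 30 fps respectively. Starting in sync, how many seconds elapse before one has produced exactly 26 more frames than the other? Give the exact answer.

13013/15 seconds

The gap grows by |30 − 30000/1001| = 30/1001 frames per second.
Time for a 26-frame gap: 26 ÷ (30/1001) = 13013/15 s.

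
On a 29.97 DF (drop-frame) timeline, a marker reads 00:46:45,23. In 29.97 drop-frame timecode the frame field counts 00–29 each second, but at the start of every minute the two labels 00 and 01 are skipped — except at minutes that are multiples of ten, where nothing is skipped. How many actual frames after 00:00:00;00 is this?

Complete 10-minute blocks: 4, each 17982 frames → 71928.
Remaining 6 whole minutes in the current block: 1800 + 5 × 1798 = 10790 frames.
Within the current minute: 45 × 30 + 23 − 2 = 1371 (labels ;00/;01 skipped at this minute). Total = 71928 + 10790 + 1371 = 84089.

84089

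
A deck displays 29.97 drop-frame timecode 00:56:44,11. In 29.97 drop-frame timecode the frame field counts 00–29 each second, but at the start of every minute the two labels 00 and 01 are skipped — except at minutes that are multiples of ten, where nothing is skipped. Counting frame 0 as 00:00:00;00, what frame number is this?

As if non-drop at 30 labels/s: (0 × 3600 + 56 × 60 + 44) × 30 + 11 = 102131.
Minute boundaries passed: 56; those not divisible by 10: 56 − 5 = 51; dropped labels = 2 × 51 = 102.
Actual frame index = 102131 − 102 = 102029.

102029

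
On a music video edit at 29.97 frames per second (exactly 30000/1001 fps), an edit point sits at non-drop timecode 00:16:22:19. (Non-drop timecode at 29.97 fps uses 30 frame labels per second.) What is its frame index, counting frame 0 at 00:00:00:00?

Total seconds to the label: (0 × 3600 + 16 × 60 + 22) = 982.
Frame index = 982 × 30 + 19 = 29479.

frame 29479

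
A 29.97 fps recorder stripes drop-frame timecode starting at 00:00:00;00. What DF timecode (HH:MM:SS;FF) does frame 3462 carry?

Ten DF minutes hold 17982 frames, so frame 3462 lies in block 0 (frames 0–17981) with 3462 frames into that block.
The block's first minute is 1800 frames and the rest 1798 each; 3462 frames reaches minute 1, so 0 × 18 + 1 × 2 = 2 labels have been skipped so far.
Adding those back, label number 3462 + 2 = 3464 at 30 labels/s is 115 s + 14 f = 0 h 1 min 55 s frame 14, i.e. 00:01:55;14.

00:01:55;14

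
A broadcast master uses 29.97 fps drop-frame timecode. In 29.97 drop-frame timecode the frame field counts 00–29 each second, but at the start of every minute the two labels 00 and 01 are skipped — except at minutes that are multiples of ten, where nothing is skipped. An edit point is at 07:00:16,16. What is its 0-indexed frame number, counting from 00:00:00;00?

755740

Complete 10-minute blocks: 42, each 17982 frames → 755244.
Remaining 0 whole minutes in the current block: 0 frames.
Within the current minute: 16 × 30 + 16 = 496. Total = 755244 + 0 + 496 = 755740.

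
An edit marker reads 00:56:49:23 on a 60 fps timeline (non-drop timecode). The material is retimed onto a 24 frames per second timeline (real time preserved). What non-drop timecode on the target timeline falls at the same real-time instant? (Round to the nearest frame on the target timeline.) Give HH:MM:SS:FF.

Source frame index: (0×3600 + 56×60 + 49) × 60 + 23 = 204563.
Real time: 204563 / (60) = 204563/60 s.
Target frame: (204563/60) × (24) = 409126/5 ≈ 81825.200 → 81825.
At 24 labels/s: frame 81825 → 00:56:49:09.

00:56:49:09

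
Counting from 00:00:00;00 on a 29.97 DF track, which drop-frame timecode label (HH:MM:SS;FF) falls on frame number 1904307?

17:39:00;15

Ten DF minutes hold 17982 frames, so frame 1904307 lies in block 105 (frames 1888110–1906091) with 16197 frames into that block.
The block's first minute is 1800 frames and the rest 1798 each; 16197 frames reaches minute 9, so 105 × 18 + 9 × 2 = 1908 labels have been skipped so far.
Adding those back, label number 1904307 + 1908 = 1906215 at 30 labels/s is 63540 s + 15 f = 17 h 39 min 0 s frame 15, i.e. 17:39:00;15.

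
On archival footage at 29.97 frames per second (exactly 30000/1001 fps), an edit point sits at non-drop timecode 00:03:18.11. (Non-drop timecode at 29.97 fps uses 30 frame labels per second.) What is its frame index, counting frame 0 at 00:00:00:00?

frame 5951

Total seconds to the label: (0 × 3600 + 3 × 60 + 18) = 198.
Frame index = 198 × 30 + 11 = 5951.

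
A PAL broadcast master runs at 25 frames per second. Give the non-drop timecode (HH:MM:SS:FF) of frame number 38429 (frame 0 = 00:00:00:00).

38429 ÷ 25 = 1537 full seconds, remainder 4 frames.
1537 s = 0 h 25 min 37 s.
Timecode: 00:25:37:04.

00:25:37:04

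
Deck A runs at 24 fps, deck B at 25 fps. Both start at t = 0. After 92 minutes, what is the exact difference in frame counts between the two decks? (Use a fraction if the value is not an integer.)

5520 frames

92 min = 5520 s.
A emits 24 × 5520 = 132480 frames; B emits 25 × 5520 = 138000.
Difference = 5520 frames; B is ahead of A.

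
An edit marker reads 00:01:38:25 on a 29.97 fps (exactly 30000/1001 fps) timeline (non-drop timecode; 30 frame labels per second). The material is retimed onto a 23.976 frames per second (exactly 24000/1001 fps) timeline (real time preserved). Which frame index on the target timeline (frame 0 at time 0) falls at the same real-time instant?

frame 2372

Source frame index: (0×3600 + 1×60 + 38) × 30 + 25 = 2965.
Real time: 2965 / (30000/1001) = 593593/6000 s.
Target frame: (593593/6000) × (24000/1001) = 2372.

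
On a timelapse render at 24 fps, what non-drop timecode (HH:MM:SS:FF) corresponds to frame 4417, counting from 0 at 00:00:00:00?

00:03:04:01

4417 ÷ 24 = 184 full seconds, remainder 1 frame.
184 s = 0 h 3 min 4 s.
Timecode: 00:03:04:01.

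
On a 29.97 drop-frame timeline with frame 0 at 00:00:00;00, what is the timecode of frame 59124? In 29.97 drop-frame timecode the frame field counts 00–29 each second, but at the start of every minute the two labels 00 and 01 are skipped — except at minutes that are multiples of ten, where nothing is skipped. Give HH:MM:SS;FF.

Each 10-minute DF block holds 10 × 60 × 30 − 9 × 2 = 17982 frames. 59124 ÷ 17982 → 3 full blocks, remainder 5178.
Within the partial block the first minute is 1800 frames and each further minute 1798, so 2 further minute boundaries passed. Total skipped labels = 18 × 3 + 2 × 2 = 58.
Non-drop label index = 59124 + 58 = 59182; at 30 labels/s that is 00:32:52:22, i.e. DF 00:32:52;22.

00:32:52;22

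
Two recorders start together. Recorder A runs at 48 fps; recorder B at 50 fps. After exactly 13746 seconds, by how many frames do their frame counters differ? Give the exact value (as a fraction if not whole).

A emits 48 × 13746 = 659808 frames; B emits 50 × 13746 = 687300.
Difference = 27492 frames; B is ahead of A.

27492 frames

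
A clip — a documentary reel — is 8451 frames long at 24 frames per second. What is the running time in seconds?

352.125 seconds

Running time = 8451 / (24) = 352.125 s.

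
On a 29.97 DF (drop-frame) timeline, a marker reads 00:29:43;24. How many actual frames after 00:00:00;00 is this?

As if non-drop at 30 labels/s: (0 × 3600 + 29 × 60 + 43) × 30 + 24 = 53514.
Minute boundaries passed: 29; those not divisible by 10: 29 − 2 = 27; dropped labels = 2 × 27 = 54.
Actual frame index = 53514 − 54 = 53460.

53460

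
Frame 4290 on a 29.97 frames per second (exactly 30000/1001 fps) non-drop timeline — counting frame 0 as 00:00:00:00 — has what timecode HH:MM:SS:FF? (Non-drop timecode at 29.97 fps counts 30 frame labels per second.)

00:02:23:00

4290 ÷ 30 = 143 full seconds, remainder 0 frames.
143 s = 0 h 2 min 23 s.
Timecode: 00:02:23:00.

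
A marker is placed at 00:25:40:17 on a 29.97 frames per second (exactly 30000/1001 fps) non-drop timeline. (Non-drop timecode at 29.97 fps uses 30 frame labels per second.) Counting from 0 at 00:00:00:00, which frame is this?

frame 46217

Total seconds to the label: (0 × 3600 + 25 × 60 + 40) = 1540.
Frame index = 1540 × 30 + 17 = 46217.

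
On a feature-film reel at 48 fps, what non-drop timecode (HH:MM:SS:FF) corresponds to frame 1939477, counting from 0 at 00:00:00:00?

1939477 ÷ 48 = 40405 full seconds, remainder 37 frames.
40405 s = 11 h 13 min 25 s.
Timecode: 11:13:25:37.

11:13:25:37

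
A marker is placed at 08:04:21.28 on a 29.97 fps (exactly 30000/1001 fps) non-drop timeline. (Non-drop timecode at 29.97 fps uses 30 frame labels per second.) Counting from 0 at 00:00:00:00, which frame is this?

frame 871858

Total seconds to the label: (8 × 3600 + 4 × 60 + 21) = 29061.
Frame index = 29061 × 30 + 28 = 871858.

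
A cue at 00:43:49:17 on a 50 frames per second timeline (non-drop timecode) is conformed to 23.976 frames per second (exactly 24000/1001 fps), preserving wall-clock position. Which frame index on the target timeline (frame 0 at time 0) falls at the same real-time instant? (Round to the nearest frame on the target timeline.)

frame 63041

Source frame index: (0×3600 + 43×60 + 49) × 50 + 17 = 131467.
Real time: 131467 / (50) = 131467/50 s.
Target frame: (131467/50) × (24000/1001) = 9014880/143 ≈ 63041.119 → 63041.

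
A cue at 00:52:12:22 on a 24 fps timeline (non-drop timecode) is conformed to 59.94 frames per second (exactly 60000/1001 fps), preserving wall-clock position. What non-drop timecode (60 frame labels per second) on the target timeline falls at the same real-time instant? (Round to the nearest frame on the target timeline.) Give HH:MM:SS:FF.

Source frame index: (0×3600 + 52×60 + 12) × 24 + 22 = 75190.
Real time: 75190 / (24) = 37595/12 s.
Target frame: (37595/12) × (60000/1001) = 187975000/1001 ≈ 187787.213 → 187787.
At 60 labels/s: frame 187787 → 00:52:09:47.

00:52:09:47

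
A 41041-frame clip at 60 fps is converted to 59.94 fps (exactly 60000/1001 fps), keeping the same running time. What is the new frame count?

Target frames = source frames × (target rate / source rate) = 41041 × (60000/1001)/(60) = 41041 × 1000/1001 = 41000.

41000 frames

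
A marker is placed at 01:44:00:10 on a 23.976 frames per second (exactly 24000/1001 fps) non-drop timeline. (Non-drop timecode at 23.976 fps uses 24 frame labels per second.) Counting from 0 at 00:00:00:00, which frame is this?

Total seconds to the label: (1 × 3600 + 44 × 60 + 0) = 6240.
Frame index = 6240 × 24 + 10 = 149770.

149770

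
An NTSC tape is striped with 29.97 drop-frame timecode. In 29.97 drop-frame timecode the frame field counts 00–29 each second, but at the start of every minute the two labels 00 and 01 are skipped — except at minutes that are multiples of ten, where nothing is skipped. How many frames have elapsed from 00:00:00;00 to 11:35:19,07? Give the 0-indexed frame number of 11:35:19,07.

1250325

Complete 10-minute blocks: 69, each 17982 frames → 1240758.
Remaining 5 whole minutes in the current block: 1800 + 4 × 1798 = 8992 frames.
Within the current minute: 19 × 30 + 7 − 2 = 575 (labels ;00/;01 skipped at this minute). Total = 1240758 + 8992 + 575 = 1250325.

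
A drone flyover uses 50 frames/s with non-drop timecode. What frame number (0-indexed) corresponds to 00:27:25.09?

frame 82259

Total seconds to the label: (0 × 3600 + 27 × 60 + 25) = 1645.
Frame index = 1645 × 50 + 9 = 82259.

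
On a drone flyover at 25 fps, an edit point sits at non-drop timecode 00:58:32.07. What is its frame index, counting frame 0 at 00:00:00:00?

87807

Total seconds to the label: (0 × 3600 + 58 × 60 + 32) = 3512.
Frame index = 3512 × 25 + 7 = 87807.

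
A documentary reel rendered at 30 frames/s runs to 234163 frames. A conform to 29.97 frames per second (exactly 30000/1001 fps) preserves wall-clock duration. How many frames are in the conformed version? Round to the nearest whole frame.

Frames at target rate = 234163 × (30000/1001) / (30) = 234163000/1001 ≈ 233929.071.
Nearest whole frame: 233929.

233929 frames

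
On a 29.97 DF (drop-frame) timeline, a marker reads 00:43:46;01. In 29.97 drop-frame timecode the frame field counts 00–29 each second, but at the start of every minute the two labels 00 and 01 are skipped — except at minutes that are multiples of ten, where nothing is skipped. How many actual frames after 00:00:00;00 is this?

As if non-drop at 30 labels/s: (0 × 3600 + 43 × 60 + 46) × 30 + 1 = 78781.
Minute boundaries passed: 43; those not divisible by 10: 43 − 4 = 39; dropped labels = 2 × 39 = 78.
Actual frame index = 78781 − 78 = 78703.

78703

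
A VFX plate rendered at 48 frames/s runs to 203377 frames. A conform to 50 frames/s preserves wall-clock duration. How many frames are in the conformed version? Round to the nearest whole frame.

Frames at target rate = 203377 × (50) / (48) = 5084425/24 ≈ 211851.042.
Nearest whole frame: 211851.

211851 frames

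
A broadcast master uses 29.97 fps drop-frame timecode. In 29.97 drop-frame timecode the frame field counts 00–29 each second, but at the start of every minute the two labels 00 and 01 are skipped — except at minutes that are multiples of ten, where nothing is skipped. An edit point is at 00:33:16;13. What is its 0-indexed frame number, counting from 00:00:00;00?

Complete 10-minute blocks: 3, each 17982 frames → 53946.
Remaining 3 whole minutes in the current block: 1800 + 2 × 1798 = 5396 frames.
Within the current minute: 16 × 30 + 13 − 2 = 491 (labels ;00/;01 skipped at this minute). Total = 53946 + 5396 + 491 = 59833.

59833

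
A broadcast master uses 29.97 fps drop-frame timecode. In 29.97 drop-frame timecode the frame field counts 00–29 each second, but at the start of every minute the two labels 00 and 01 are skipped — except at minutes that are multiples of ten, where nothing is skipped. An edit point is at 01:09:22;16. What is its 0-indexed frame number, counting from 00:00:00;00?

124750

Complete 10-minute blocks: 6, each 17982 frames → 107892.
Remaining 9 whole minutes in the current block: 1800 + 8 × 1798 = 16184 frames.
Within the current minute: 22 × 30 + 16 − 2 = 674 (labels ;00/;01 skipped at this minute). Total = 107892 + 16184 + 674 = 124750.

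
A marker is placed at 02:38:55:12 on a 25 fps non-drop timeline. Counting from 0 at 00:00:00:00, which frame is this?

Total seconds to the label: (2 × 3600 + 38 × 60 + 55) = 9535.
Frame index = 9535 × 25 + 12 = 238387.

238387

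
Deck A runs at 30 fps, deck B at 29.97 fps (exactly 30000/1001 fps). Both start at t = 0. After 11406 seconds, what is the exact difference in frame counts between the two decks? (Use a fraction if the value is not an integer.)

A emits 30 × 11406 = 342180 frames; B emits 30000/1001 × 11406 = 342180000/1001.
Difference = 342180/1001 frames (≈ 341.8382); B is behind A.

342180/1001 frames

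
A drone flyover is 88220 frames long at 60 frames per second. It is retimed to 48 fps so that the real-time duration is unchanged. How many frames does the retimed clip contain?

70576 frames

Target frames = source frames × (target rate / source rate) = 88220 × (48)/(60) = 88220 × 4/5 = 70576.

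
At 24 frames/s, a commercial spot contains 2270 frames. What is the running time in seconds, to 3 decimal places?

Running time = 2270 × 1/24 = 1135/12 s ≈ 94.583 s.

94.583 seconds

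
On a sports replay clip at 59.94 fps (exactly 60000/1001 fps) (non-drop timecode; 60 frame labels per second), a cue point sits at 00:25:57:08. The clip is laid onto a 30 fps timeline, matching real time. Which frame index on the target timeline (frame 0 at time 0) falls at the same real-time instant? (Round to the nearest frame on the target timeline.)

Source frame index: (0×3600 + 25×60 + 57) × 60 + 8 = 93428.
Real time: 93428 / (60000/1001) = 23380357/15000 s.
Target frame: (23380357/15000) × (30) = 23380357/500 ≈ 46760.714 → 46761.

frame 46761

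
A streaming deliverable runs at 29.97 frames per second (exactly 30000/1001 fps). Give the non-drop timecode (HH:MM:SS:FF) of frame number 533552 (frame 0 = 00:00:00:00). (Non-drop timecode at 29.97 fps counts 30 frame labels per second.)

04:56:25:02

533552 ÷ 30 = 17785 full seconds, remainder 2 frames.
17785 s = 4 h 56 min 25 s.
Timecode: 04:56:25:02.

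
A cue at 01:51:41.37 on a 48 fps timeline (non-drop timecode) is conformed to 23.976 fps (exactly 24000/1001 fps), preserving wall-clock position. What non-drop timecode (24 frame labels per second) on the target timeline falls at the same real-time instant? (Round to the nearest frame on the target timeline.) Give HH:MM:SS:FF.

Source frame index: (1×3600 + 51×60 + 41) × 48 + 37 = 321685.
Real time: 321685 / (48) = 321685/48 s.
Target frame: (321685/48) × (24000/1001) = 1767500/11 ≈ 160681.818 → 160682.
At 24 labels/s: frame 160682 → 01:51:35:02.

01:51:35:02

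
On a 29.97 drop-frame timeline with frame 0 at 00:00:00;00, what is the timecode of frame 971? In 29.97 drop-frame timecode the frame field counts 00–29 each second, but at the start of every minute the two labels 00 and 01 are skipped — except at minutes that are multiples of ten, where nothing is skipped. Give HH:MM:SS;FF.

00:00:32;11

Each 10-minute DF block holds 10 × 60 × 30 − 9 × 2 = 17982 frames. 971 ÷ 17982 → 0 full blocks, remainder 971.
Within the partial block the first minute is 1800 frames and each further minute 1798, so 0 further minute boundaries passed. Total skipped labels = 18 × 0 + 2 × 0 = 0.
Non-drop label index = 971 + 0 = 971; at 30 labels/s that is 00:00:32:11, i.e. DF 00:00:32;11.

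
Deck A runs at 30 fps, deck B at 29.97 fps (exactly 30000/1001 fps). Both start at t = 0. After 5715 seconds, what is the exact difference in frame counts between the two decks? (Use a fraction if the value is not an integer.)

A emits 30 × 5715 = 171450 frames; B emits 30000/1001 × 5715 = 171450000/1001.
Difference = 171450/1001 frames (≈ 171.2787); B is behind A.

171450/1001 frames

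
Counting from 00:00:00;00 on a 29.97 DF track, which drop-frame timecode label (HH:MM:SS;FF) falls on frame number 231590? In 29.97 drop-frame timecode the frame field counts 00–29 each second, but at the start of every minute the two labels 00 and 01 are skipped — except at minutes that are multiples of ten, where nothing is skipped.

Each 10-minute DF block holds 10 × 60 × 30 − 9 × 2 = 17982 frames. 231590 ÷ 17982 → 12 full blocks, remainder 15806.
Within the partial block the first minute is 1800 frames and each further minute 1798, so 8 further minute boundaries passed. Total skipped labels = 18 × 12 + 2 × 8 = 232.
Non-drop label index = 231590 + 232 = 231822; at 30 labels/s that is 02:08:47:12, i.e. DF 02:08:47;12.

02:08:47;12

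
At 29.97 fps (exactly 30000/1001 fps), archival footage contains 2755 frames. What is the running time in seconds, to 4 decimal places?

91.9252 seconds

Running time = 2755 × 1001/30000 = 551551/6000 s ≈ 91.9252 s.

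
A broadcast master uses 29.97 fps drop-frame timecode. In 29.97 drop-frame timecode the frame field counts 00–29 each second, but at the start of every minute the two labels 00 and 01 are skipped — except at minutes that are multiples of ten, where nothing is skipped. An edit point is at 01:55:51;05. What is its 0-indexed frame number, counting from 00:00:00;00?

Complete 10-minute blocks: 11, each 17982 frames → 197802.
Remaining 5 whole minutes in the current block: 1800 + 4 × 1798 = 8992 frames.
Within the current minute: 51 × 30 + 5 − 2 = 1533 (labels ;00/;01 skipped at this minute). Total = 197802 + 8992 + 1533 = 208327.

208327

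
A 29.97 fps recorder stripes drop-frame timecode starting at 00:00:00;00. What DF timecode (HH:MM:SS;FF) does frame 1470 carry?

00:00:49;00

Each 10-minute DF block holds 10 × 60 × 30 − 9 × 2 = 17982 frames. 1470 ÷ 17982 → 0 full blocks, remainder 1470.
Within the partial block the first minute is 1800 frames and each further minute 1798, so 0 further minute boundaries passed. Total skipped labels = 18 × 0 + 2 × 0 = 0.
Non-drop label index = 1470 + 0 = 1470; at 30 labels/s that is 00:00:49:00, i.e. DF 00:00:49;00.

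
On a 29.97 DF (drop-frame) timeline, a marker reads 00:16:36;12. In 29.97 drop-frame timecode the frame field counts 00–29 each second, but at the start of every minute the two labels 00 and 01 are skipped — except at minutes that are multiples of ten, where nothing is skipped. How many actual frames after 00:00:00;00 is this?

Complete 10-minute blocks: 1, each 17982 frames → 17982.
Remaining 6 whole minutes in the current block: 1800 + 5 × 1798 = 10790 frames.
Within the current minute: 36 × 30 + 12 − 2 = 1090 (labels ;00/;01 skipped at this minute). Total = 17982 + 10790 + 1090 = 29862.

29862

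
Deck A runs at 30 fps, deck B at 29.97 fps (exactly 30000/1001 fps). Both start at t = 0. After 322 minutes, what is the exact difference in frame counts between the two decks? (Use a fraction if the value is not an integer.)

322 min = 19320 s.
A emits 30 × 19320 = 579600 frames; B emits 30000/1001 × 19320 = 82800000/143.
Difference = 82800/143 frames (≈ 579.0210); B is behind A.

82800/143 frames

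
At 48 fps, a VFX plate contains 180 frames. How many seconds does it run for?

3.75 seconds

Running time = 180 / (48) = 3.75 s.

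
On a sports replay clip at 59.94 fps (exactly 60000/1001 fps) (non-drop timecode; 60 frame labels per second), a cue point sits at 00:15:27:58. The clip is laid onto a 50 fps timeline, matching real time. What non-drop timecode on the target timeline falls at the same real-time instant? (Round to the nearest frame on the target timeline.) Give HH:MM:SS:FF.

Source frame index: (0×3600 + 15×60 + 27) × 60 + 58 = 55678.
Real time: 55678 / (60000/1001) = 27866839/30000 s.
Target frame: (27866839/30000) × (50) = 27866839/600 ≈ 46444.732 → 46445.
At 50 labels/s: frame 46445 → 00:15:28:45.

00:15:28:45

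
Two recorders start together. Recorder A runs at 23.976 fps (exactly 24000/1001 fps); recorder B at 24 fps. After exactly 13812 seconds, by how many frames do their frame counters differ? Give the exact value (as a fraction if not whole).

A emits 24000/1001 × 13812 = 331488000/1001 frames; B emits 24 × 13812 = 331488.
Difference = 331488/1001 frames (≈ 331.1568); B is ahead of A.

331488/1001 frames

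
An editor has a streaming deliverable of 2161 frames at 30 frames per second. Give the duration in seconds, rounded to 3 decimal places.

72.033 seconds

Running time = 2161 × 1/30 = 2161/30 s ≈ 72.033 s.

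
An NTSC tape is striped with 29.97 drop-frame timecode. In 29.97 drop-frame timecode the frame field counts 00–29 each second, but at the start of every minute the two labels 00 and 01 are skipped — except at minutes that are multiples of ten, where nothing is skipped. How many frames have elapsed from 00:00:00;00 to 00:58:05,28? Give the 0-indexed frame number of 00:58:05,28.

104472

Complete 10-minute blocks: 5, each 17982 frames → 89910.
Remaining 8 whole minutes in the current block: 1800 + 7 × 1798 = 14386 frames.
Within the current minute: 5 × 30 + 28 − 2 = 176 (labels ;00/;01 skipped at this minute). Total = 89910 + 14386 + 176 = 104472.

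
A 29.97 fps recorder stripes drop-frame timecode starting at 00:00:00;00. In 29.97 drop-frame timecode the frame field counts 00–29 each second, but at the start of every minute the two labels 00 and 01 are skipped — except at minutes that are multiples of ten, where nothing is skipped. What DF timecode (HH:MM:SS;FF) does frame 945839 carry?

08:45:59;15

Each 10-minute DF block holds 10 × 60 × 30 − 9 × 2 = 17982 frames. 945839 ÷ 17982 → 52 full blocks, remainder 10775.
Within the partial block the first minute is 1800 frames and each further minute 1798, so 5 further minute boundaries passed. Total skipped labels = 18 × 52 + 2 × 5 = 946.
Non-drop label index = 945839 + 946 = 946785; at 30 labels/s that is 08:45:59:15, i.e. DF 08:45:59;15.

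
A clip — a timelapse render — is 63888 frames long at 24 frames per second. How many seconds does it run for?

Running time = 63888 / (24) = 2662 s.

2662 seconds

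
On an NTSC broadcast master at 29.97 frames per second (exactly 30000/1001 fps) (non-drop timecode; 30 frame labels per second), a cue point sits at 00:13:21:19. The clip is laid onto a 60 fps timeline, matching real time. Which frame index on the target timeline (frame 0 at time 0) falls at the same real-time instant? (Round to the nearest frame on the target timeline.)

Source frame index: (0×3600 + 13×60 + 21) × 30 + 19 = 24049.
Real time: 24049 / (30000/1001) = 24073049/30000 s.
Target frame: (24073049/30000) × (60) = 24073049/500 ≈ 48146.098 → 48146.

frame 48146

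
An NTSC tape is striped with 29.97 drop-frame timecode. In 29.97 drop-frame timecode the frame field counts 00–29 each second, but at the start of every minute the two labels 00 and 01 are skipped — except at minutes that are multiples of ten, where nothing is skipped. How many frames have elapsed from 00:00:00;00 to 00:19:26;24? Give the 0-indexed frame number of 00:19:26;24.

As if non-drop at 30 labels/s: (0 × 3600 + 19 × 60 + 26) × 30 + 24 = 35004.
Minute boundaries passed: 19; those not divisible by 10: 19 − 1 = 18; dropped labels = 2 × 18 = 36.
Actual frame index = 35004 − 36 = 34968.

34968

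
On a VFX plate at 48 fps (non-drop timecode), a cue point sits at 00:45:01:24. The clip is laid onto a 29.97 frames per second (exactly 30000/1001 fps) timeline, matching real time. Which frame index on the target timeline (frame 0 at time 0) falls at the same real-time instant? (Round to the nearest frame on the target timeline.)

Source frame index: (0×3600 + 45×60 + 1) × 48 + 24 = 129672.
Real time: 129672 / (48) = 5403/2 s.
Target frame: (5403/2) × (30000/1001) = 81045000/1001 ≈ 80964.036 → 80964.

frame 80964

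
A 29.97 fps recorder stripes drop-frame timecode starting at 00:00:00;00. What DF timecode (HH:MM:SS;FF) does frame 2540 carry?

00:01:24;22

Each 10-minute DF block holds 10 × 60 × 30 − 9 × 2 = 17982 frames. 2540 ÷ 17982 → 0 full blocks, remainder 2540.
Within the partial block the first minute is 1800 frames and each further minute 1798, so 1 further minute boundary passed. Total skipped labels = 18 × 0 + 2 × 1 = 2.
Non-drop label index = 2540 + 2 = 2542; at 30 labels/s that is 00:01:24:22, i.e. DF 00:01:24;22.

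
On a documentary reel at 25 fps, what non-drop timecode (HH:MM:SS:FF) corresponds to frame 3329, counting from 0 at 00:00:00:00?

00:02:13:04

3329 ÷ 25 = 133 full seconds, remainder 4 frames.
133 s = 0 h 2 min 13 s.
Timecode: 00:02:13:04.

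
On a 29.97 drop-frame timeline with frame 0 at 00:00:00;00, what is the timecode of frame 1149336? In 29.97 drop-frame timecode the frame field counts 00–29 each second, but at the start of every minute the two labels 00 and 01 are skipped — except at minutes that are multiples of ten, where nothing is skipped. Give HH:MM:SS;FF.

10:39:09;18

Ten DF minutes hold 17982 frames, so frame 1149336 lies in block 63 (frames 1132866–1150847) with 16470 frames into that block.
The block's first minute is 1800 frames and the rest 1798 each; 16470 frames reaches minute 9, so 63 × 18 + 9 × 2 = 1152 labels have been skipped so far.
Adding those back, label number 1149336 + 1152 = 1150488 at 30 labels/s is 38349 s + 18 f = 10 h 39 min 9 s frame 18, i.e. 10:39:09;18.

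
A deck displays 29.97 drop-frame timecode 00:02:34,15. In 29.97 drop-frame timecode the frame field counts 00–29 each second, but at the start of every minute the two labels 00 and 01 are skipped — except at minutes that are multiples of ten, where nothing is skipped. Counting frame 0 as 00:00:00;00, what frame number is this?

As if non-drop at 30 labels/s: (0 × 3600 + 2 × 60 + 34) × 30 + 15 = 4635.
Minute boundaries passed: 2; those not divisible by 10: 2 − 0 = 2; dropped labels = 2 × 2 = 4.
Actual frame index = 4635 − 4 = 4631.

4631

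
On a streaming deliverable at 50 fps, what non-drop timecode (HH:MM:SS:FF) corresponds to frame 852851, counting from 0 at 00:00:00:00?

852851 ÷ 50 = 17057 full seconds, remainder 1 frame.
17057 s = 4 h 44 min 17 s.
Timecode: 04:44:17:01.

04:44:17:01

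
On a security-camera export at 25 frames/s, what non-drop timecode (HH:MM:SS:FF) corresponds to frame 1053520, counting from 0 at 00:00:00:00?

11:42:20:20

1053520 ÷ 25 = 42140 full seconds, remainder 20 frames.
42140 s = 11 h 42 min 20 s.
Timecode: 11:42:20:20.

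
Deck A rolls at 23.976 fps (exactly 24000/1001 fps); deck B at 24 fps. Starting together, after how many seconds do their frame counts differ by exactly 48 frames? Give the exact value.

The gap grows by |24 − 24000/1001| = 24/1001 frames per second.
Time for a 48-frame gap: 48 ÷ (24/1001) = 2002 s.

2002 seconds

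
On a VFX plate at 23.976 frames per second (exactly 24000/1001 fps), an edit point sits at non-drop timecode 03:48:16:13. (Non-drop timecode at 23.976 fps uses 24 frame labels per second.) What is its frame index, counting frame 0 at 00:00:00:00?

Total seconds to the label: (3 × 3600 + 48 × 60 + 16) = 13696.
Frame index = 13696 × 24 + 13 = 328717.

frame 328717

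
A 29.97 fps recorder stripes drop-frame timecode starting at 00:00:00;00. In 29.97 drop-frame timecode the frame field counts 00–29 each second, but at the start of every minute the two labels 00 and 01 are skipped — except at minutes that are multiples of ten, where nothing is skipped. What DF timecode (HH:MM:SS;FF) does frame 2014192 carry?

18:40:06;28

Ten DF minutes hold 17982 frames, so frame 2014192 lies in block 112 (frames 2013984–2031965) with 208 frames into that block.
The block's first minute is 1800 frames and the rest 1798 each; 208 frames reaches minute 0, so 112 × 18 + 0 × 2 = 2016 labels have been skipped so far.
Adding those back, label number 2014192 + 2016 = 2016208 at 30 labels/s is 67206 s + 28 f = 18 h 40 min 6 s frame 28, i.e. 18:40:06;28.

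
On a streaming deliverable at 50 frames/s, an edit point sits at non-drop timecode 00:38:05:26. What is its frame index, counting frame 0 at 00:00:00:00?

Total seconds to the label: (0 × 3600 + 38 × 60 + 5) = 2285.
Frame index = 2285 × 50 + 26 = 114276.

frame 114276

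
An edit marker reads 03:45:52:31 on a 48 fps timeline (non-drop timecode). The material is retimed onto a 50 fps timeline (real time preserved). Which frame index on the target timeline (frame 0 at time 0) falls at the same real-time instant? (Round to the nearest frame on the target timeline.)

Source frame index: (3×3600 + 45×60 + 52) × 48 + 31 = 650527.
Real time: 650527 / (48) = 650527/48 s.
Target frame: (650527/48) × (50) = 16263175/24 ≈ 677632.292 → 677632.

frame 677632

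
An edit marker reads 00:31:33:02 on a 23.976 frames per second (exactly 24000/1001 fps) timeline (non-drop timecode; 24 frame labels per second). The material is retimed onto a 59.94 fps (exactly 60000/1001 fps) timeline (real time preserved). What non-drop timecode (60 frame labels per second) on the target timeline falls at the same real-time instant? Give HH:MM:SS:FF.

Source frame index: (0×3600 + 31×60 + 33) × 24 + 2 = 45434.
Real time: 45434 / (24000/1001) = 22739717/12000 s.
Target frame: (22739717/12000) × (60000/1001) = 113585.
At 60 labels/s: frame 113585 → 00:31:33:05.

00:31:33:05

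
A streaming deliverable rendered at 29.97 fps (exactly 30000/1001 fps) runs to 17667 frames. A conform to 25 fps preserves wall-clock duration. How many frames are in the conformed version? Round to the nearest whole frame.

14737 frames

Frames at target rate = 17667 × (25) / (30000/1001) = 5894889/400 ≈ 14737.222.
Nearest whole frame: 14737.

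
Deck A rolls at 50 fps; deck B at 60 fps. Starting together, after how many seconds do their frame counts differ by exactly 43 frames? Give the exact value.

The gap grows by |60 − 50| = 10 frames per second.
Time for a 43-frame gap: 43 ÷ (10) = 4.3 s.

4.3 seconds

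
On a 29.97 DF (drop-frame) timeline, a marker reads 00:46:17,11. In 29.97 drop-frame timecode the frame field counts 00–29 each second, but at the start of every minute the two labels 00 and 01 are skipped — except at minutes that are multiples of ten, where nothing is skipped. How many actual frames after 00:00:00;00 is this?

Complete 10-minute blocks: 4, each 17982 frames → 71928.
Remaining 6 whole minutes in the current block: 1800 + 5 × 1798 = 10790 frames.
Within the current minute: 17 × 30 + 11 − 2 = 519 (labels ;00/;01 skipped at this minute). Total = 71928 + 10790 + 519 = 83237.

83237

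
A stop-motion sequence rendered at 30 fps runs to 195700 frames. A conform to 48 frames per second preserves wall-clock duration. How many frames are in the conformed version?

Target frames = source frames × (target rate / source rate) = 195700 × (48)/(30) = 195700 × 8/5 = 313120.

313120 frames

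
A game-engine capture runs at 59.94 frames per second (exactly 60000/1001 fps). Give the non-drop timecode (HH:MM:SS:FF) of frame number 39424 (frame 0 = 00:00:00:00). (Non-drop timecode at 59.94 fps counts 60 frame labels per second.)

39424 ÷ 60 = 657 full seconds, remainder 4 frames.
657 s = 0 h 10 min 57 s.
Timecode: 00:10:57:04.

00:10:57:04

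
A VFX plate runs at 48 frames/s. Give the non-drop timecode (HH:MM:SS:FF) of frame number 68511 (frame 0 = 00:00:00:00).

68511 ÷ 48 = 1427 full seconds, remainder 15 frames.
1427 s = 0 h 23 min 47 s.
Timecode: 00:23:47:15.

00:23:47:15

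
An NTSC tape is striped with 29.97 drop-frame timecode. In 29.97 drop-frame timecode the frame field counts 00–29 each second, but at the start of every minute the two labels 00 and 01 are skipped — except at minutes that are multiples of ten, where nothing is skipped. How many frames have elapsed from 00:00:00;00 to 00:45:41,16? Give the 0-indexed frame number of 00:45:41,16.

Complete 10-minute blocks: 4, each 17982 frames → 71928.
Remaining 5 whole minutes in the current block: 1800 + 4 × 1798 = 8992 frames.
Within the current minute: 41 × 30 + 16 − 2 = 1244 (labels ;00/;01 skipped at this minute). Total = 71928 + 8992 + 1244 = 82164.

82164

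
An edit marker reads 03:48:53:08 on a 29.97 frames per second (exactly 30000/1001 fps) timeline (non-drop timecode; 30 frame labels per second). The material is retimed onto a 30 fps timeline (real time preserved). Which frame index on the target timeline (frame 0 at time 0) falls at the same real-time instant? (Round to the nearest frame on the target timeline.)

Source frame index: (3×3600 + 48×60 + 53) × 30 + 8 = 411998.
Real time: 411998 / (30000/1001) = 206204999/15000 s.
Target frame: (206204999/15000) × (30) = 206204999/500 ≈ 412409.998 → 412410.

frame 412410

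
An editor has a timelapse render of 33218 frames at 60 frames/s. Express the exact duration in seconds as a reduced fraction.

16609/30 seconds

Running time = 33218 ÷ (60) = 33218 × 1/60 = 16609/30 s.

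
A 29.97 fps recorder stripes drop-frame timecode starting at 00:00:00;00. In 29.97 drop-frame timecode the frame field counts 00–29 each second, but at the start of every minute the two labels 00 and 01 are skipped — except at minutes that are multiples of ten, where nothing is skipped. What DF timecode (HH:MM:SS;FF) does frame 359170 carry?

Each 10-minute DF block holds 10 × 60 × 30 − 9 × 2 = 17982 frames. 359170 ÷ 17982 → 19 full blocks, remainder 17512.
Within the partial block the first minute is 1800 frames and each further minute 1798, so 9 further minute boundaries passed. Total skipped labels = 18 × 19 + 2 × 9 = 360.
Non-drop label index = 359170 + 360 = 359530; at 30 labels/s that is 03:19:44:10, i.e. DF 03:19:44;10.

03:19:44;10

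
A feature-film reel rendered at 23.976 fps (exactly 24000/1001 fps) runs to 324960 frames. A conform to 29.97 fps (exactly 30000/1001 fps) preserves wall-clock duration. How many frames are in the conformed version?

Target frames = source frames × (target rate / source rate) = 324960 × (30000/1001)/(24000/1001) = 324960 × 5/4 = 406200.

406200 frames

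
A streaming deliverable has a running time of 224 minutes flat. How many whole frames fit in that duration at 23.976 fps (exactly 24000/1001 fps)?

322237 frames

224 min = 13440 s.
Frames = 13440 × 24000/1001 = 46080000/143 ≈ 322237.7622.
Complete frames: 322237.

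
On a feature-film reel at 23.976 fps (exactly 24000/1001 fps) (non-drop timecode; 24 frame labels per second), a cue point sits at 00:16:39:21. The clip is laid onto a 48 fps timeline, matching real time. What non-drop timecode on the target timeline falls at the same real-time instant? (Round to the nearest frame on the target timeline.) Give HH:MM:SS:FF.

00:16:40:42

Source frame index: (0×3600 + 16×60 + 39) × 24 + 21 = 23997.
Real time: 23997 / (24000/1001) = 8006999/8000 s.
Target frame: (8006999/8000) × (48) = 24020997/500 ≈ 48041.994 → 48042.
At 48 labels/s: frame 48042 → 00:16:40:42.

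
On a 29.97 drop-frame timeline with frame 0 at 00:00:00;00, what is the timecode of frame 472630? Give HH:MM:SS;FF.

04:22:50;02

Ten DF minutes hold 17982 frames, so frame 472630 lies in block 26 (frames 467532–485513) with 5098 frames into that block.
The block's first minute is 1800 frames and the rest 1798 each; 5098 frames reaches minute 2, so 26 × 18 + 2 × 2 = 472 labels have been skipped so far.
Adding those back, label number 472630 + 472 = 473102 at 30 labels/s is 15770 s + 2 f = 4 h 22 min 50 s frame 2, i.e. 04:22:50;02.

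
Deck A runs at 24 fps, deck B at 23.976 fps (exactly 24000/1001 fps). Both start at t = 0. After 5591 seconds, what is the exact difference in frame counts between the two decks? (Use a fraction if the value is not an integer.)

A emits 24 × 5591 = 134184 frames; B emits 24000/1001 × 5591 = 134184000/1001.
Difference = 134184/1001 frames (≈ 134.0500); B is behind A.

134184/1001 frames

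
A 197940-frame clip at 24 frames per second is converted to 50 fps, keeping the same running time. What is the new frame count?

Target frames = source frames × (target rate / source rate) = 197940 × (50)/(24) = 197940 × 25/12 = 412375.

412375 frames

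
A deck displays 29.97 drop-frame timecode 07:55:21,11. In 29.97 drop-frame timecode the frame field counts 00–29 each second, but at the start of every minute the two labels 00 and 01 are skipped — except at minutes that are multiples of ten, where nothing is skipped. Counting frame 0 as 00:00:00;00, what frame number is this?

854785

As if non-drop at 30 labels/s: (7 × 3600 + 55 × 60 + 21) × 30 + 11 = 855641.
Minute boundaries passed: 475; those not divisible by 10: 475 − 47 = 428; dropped labels = 2 × 428 = 856.
Actual frame index = 855641 − 856 = 854785.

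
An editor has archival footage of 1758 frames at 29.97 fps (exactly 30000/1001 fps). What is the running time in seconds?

58.6586 seconds

Running time = 1758 / (30000/1001) = 58.6586 s.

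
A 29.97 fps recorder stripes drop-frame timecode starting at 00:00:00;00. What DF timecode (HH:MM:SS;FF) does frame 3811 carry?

00:02:07;05

Ten DF minutes hold 17982 frames, so frame 3811 lies in block 0 (frames 0–17981) with 3811 frames into that block.
The block's first minute is 1800 frames and the rest 1798 each; 3811 frames reaches minute 2, so 0 × 18 + 2 × 2 = 4 labels have been skipped so far.
Adding those back, label number 3811 + 4 = 3815 at 30 labels/s is 127 s + 5 f = 0 h 2 min 7 s frame 5, i.e. 00:02:07;05.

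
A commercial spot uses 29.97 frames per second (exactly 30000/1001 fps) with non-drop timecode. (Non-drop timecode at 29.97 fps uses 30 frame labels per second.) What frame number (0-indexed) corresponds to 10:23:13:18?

Total seconds to the label: (10 × 3600 + 23 × 60 + 13) = 37393.
Frame index = 37393 × 30 + 18 = 1121808.

frame 1121808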